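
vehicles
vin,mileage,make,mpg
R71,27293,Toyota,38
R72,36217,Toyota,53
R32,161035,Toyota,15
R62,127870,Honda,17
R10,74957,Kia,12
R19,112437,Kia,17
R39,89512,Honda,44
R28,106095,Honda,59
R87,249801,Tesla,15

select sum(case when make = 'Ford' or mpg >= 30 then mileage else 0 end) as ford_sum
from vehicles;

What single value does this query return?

vin=R71: ✓ → 27293
vin=R72: ✓ → 36217
vin=R32: ✗
vin=R62: ✗
vin=R10: ✗
vin=R19: ✗
vin=R39: ✓ → 89512
vin=R28: ✓ → 106095
vin=R87: ✗
ford_sum = 27293 + 36217 + 89512 + 106095 = 259117

259117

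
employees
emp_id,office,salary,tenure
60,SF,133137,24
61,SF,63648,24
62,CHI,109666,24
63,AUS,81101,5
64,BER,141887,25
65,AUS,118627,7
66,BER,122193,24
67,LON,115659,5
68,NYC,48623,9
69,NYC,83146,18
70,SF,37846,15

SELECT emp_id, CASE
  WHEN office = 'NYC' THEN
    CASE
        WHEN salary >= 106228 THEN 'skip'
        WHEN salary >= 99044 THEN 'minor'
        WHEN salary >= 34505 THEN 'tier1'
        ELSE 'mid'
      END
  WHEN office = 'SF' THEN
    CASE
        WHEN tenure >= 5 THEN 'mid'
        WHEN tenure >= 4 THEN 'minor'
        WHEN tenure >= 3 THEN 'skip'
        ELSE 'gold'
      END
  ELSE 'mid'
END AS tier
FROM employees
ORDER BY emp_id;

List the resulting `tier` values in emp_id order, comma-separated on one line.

emp_id=60: office='SF' → inner[tenure >= 5] → mid
emp_id=61: office='SF' → inner[tenure >= 5] → mid
emp_id=62: office='CHI' → outer ELSE → mid
emp_id=63: office='AUS' → outer ELSE → mid
emp_id=64: office='BER' → outer ELSE → mid
emp_id=65: office='AUS' → outer ELSE → mid
emp_id=66: office='BER' → outer ELSE → mid
emp_id=67: office='LON' → outer ELSE → mid
emp_id=68: office='NYC' → inner[salary >= 34505] → tier1
emp_id=69: office='NYC' → inner[salary >= 34505] → tier1
emp_id=70: office='SF' → inner[tenure >= 5] → mid

mid, mid, mid, mid, mid, mid, mid, mid, tier1, tier1, mid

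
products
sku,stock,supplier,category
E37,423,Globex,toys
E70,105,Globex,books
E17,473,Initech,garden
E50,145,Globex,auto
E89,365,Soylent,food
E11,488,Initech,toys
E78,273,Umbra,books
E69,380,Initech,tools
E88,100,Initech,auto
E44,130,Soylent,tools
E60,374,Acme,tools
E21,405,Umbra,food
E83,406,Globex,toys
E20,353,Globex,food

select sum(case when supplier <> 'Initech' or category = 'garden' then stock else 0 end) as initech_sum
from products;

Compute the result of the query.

sku=E37: ✓ → 423
sku=E70: ✓ → 105
sku=E17: ✓ → 473
sku=E50: ✓ → 145
sku=E89: ✓ → 365
sku=E11: ✗
sku=E78: ✓ → 273
sku=E69: ✗
sku=E88: ✗
sku=E44: ✓ → 130
sku=E60: ✓ → 374
sku=E21: ✓ → 405
sku=E83: ✓ → 406
sku=E20: ✓ → 353
initech_sum = 423 + 105 + 473 + 145 + 365 + 273 + 130 + 374 + 405 + 406 + 353 = 3452

3452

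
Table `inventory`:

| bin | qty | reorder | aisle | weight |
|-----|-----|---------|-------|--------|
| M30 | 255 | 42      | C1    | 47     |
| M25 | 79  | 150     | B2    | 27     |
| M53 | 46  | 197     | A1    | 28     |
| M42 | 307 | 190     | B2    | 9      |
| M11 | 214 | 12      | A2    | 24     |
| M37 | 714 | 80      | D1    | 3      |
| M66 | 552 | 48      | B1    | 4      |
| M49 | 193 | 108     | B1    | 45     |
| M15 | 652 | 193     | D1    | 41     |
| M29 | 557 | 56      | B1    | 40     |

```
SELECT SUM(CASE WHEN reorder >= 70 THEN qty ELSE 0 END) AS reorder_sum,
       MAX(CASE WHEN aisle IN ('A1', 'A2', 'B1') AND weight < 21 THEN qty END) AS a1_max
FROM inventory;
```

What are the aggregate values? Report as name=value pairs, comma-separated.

[reorder_sum: reorder >= 70]
bin=M30: ✗
bin=M25: ✓ → 79
bin=M53: ✓ → 46
bin=M42: ✓ → 307
bin=M11: ✗
bin=M37: ✓ → 714
bin=M66: ✗
bin=M49: ✓ → 193
bin=M15: ✓ → 652
bin=M29: ✗
reorder_sum = 79 + 46 + 307 + 714 + 193 + 652 = 1991
—
[a1_max: aisle IN ('A1', 'A2', 'B1') AND weight < 21]
bin=M30: ✗
bin=M25: ✗
bin=M53: ✗
bin=M42: ✗
bin=M11: ✗
bin=M37: ✗
bin=M66: ✓ → 552
bin=M49: ✗
bin=M15: ✗
bin=M29: ✗
a1_max = MAX(552) = 552

reorder_sum=1991, a1_max=552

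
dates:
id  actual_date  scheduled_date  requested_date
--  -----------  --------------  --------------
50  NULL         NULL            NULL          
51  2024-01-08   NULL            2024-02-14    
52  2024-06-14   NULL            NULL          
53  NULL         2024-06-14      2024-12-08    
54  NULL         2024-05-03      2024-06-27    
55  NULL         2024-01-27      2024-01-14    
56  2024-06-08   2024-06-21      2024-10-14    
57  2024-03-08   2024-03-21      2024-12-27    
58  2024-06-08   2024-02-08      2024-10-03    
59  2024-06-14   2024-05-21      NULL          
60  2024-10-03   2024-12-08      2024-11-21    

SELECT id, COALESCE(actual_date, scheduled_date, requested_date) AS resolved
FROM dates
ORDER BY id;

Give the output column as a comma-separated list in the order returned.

id=50: actual_date=NULL, scheduled_date=NULL, requested_date=NULL (all NULL) → NULL
id=51: actual_date=2024-01-08 → 2024-01-08
id=52: actual_date=2024-06-14 → 2024-06-14
id=53: actual_date=NULL, scheduled_date=2024-06-14 → 2024-06-14
id=54: actual_date=NULL, scheduled_date=2024-05-03 → 2024-05-03
id=55: actual_date=NULL, scheduled_date=2024-01-27 → 2024-01-27
id=56: actual_date=2024-06-08 → 2024-06-08
id=57: actual_date=2024-03-08 → 2024-03-08
id=58: actual_date=2024-06-08 → 2024-06-08
id=59: actual_date=2024-06-14 → 2024-06-14
id=60: actual_date=2024-10-03 → 2024-10-03

NULL, 2024-01-08, 2024-06-14, 2024-06-14, 2024-05-03, 2024-01-27, 2024-06-08, 2024-03-08, 2024-06-08, 2024-06-14, 2024-10-03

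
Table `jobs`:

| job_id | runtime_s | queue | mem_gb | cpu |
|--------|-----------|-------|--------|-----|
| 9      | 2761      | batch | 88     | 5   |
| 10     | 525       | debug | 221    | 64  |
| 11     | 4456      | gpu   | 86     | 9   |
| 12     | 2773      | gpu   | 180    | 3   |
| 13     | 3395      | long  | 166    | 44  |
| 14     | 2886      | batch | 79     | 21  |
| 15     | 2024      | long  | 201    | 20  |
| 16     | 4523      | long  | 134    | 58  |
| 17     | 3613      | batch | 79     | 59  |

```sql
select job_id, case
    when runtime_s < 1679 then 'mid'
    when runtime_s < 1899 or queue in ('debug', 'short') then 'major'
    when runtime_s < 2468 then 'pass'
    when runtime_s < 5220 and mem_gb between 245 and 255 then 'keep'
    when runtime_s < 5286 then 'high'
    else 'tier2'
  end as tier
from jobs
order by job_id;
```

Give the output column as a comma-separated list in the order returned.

job_id=9: runtime_s < 5286 → high
job_id=10: runtime_s < 1679 → mid
job_id=11: runtime_s < 5286 → high
job_id=12: runtime_s < 5286 → high
job_id=13: runtime_s < 5286 → high
job_id=14: runtime_s < 5286 → high
job_id=15: runtime_s < 2468 → pass
job_id=16: runtime_s < 5286 → high
job_id=17: runtime_s < 5286 → high

high, mid, high, high, high, high, pass, high, high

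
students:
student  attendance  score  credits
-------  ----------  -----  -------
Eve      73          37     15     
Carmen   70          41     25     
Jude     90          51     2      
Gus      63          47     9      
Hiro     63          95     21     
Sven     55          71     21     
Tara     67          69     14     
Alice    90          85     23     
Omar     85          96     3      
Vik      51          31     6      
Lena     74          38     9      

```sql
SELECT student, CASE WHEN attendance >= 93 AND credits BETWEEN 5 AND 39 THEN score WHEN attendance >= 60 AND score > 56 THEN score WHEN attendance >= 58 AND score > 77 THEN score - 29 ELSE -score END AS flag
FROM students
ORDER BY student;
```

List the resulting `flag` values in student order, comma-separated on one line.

student=Alice: attendance >= 60 AND score > 56 → 85
student=Carmen: ELSE → -41
student=Eve: ELSE → -37
student=Gus: ELSE → -47
student=Hiro: attendance >= 60 AND score > 56 → 95
student=Jude: ELSE → -51
student=Lena: ELSE → -38
student=Omar: attendance >= 60 AND score > 56 → 96
student=Sven: ELSE → -71
student=Tara: attendance >= 60 AND score > 56 → 69
student=Vik: ELSE → -31

85, -41, -37, -47, 95, -51, -38, 96, -71, 69, -31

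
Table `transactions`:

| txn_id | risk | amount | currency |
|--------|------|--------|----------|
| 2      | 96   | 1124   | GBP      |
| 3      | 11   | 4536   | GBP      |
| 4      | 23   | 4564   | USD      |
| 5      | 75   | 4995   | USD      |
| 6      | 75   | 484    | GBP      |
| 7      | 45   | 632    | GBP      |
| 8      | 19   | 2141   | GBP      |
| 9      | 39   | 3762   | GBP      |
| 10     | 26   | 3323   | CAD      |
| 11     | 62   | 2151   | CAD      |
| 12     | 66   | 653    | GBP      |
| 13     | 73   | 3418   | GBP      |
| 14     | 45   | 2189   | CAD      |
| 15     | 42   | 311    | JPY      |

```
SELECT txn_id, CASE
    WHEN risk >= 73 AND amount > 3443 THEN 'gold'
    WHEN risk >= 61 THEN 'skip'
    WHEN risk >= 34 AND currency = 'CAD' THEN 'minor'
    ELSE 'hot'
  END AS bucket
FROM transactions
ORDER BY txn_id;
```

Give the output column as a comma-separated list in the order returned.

skip, hot, hot, gold, skip, hot, hot, hot, hot, skip, skip, skip, minor, hot

txn_id=2: risk >= 61 → skip
txn_id=3: ELSE → hot
txn_id=4: ELSE → hot
txn_id=5: risk >= 73 AND amount > 3443 → gold
txn_id=6: risk >= 61 → skip
txn_id=7: ELSE → hot
txn_id=8: ELSE → hot
txn_id=9: ELSE → hot
txn_id=10: ELSE → hot
txn_id=11: risk >= 61 → skip
txn_id=12: risk >= 61 → skip
txn_id=13: risk >= 61 → skip
txn_id=14: risk >= 34 AND currency = 'CAD' → minor
txn_id=15: ELSE → hot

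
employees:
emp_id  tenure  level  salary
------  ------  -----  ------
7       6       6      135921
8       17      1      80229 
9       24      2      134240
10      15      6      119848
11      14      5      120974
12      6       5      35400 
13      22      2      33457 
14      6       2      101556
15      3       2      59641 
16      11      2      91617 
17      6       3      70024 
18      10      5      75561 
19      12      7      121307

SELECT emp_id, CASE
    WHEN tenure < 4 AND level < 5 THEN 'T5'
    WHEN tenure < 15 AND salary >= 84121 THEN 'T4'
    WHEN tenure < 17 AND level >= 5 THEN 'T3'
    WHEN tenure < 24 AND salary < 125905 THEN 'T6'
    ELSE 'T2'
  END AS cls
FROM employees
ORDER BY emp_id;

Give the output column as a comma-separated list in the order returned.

emp_id=7: tenure < 15 AND salary >= 84121 → T4
emp_id=8: tenure < 24 AND salary < 125905 → T6
emp_id=9: ELSE → T2
emp_id=10: tenure < 17 AND level >= 5 → T3
emp_id=11: tenure < 15 AND salary >= 84121 → T4
emp_id=12: tenure < 17 AND level >= 5 → T3
emp_id=13: tenure < 24 AND salary < 125905 → T6
emp_id=14: tenure < 15 AND salary >= 84121 → T4
emp_id=15: tenure < 4 AND level < 5 → T5
emp_id=16: tenure < 15 AND salary >= 84121 → T4
emp_id=17: tenure < 24 AND salary < 125905 → T6
emp_id=18: tenure < 17 AND level >= 5 → T3
emp_id=19: tenure < 15 AND salary >= 84121 → T4

T4, T6, T2, T3, T4, T3, T6, T4, T5, T4, T6, T3, T4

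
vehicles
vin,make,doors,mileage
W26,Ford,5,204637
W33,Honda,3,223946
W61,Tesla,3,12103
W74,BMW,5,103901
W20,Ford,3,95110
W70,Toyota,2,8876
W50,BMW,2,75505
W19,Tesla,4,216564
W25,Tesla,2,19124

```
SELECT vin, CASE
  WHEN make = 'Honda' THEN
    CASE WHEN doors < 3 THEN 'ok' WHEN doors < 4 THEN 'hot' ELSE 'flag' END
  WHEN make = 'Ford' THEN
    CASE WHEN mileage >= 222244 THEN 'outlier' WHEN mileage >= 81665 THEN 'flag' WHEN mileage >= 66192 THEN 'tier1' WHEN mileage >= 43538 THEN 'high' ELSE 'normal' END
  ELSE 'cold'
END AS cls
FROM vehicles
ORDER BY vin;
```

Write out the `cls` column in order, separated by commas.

vin=W19: make='Tesla' → outer ELSE → cold
vin=W20: make='Ford' → inner[mileage >= 81665] → flag
vin=W25: make='Tesla' → outer ELSE → cold
vin=W26: make='Ford' → inner[mileage >= 81665] → flag
vin=W33: make='Honda' → inner[doors < 4] → hot
vin=W50: make='BMW' → outer ELSE → cold
vin=W61: make='Tesla' → outer ELSE → cold
vin=W70: make='Toyota' → outer ELSE → cold
vin=W74: make='BMW' → outer ELSE → cold

cold, flag, cold, flag, hot, cold, cold, cold, cold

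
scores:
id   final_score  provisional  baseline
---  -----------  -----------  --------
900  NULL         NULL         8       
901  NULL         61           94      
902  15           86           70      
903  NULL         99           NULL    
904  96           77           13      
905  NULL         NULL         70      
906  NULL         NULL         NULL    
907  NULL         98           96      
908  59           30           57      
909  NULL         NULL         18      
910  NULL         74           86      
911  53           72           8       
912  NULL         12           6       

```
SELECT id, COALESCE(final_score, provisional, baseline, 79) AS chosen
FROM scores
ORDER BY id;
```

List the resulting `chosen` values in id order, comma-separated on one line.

id=900: final_score=NULL, provisional=NULL, baseline=8 → 8
id=901: final_score=NULL, provisional=61 → 61
id=902: final_score=15 → 15
id=903: final_score=NULL, provisional=99 → 99
id=904: final_score=96 → 96
id=905: final_score=NULL, provisional=NULL, baseline=70 → 70
id=906: final_score=NULL, provisional=NULL, baseline=NULL, → literal 79 → 79
id=907: final_score=NULL, provisional=98 → 98
id=908: final_score=59 → 59
id=909: final_score=NULL, provisional=NULL, baseline=18 → 18
id=910: final_score=NULL, provisional=74 → 74
id=911: final_score=53 → 53
id=912: final_score=NULL, provisional=12 → 12

8, 61, 15, 99, 96, 70, 79, 98, 59, 18, 74, 53, 12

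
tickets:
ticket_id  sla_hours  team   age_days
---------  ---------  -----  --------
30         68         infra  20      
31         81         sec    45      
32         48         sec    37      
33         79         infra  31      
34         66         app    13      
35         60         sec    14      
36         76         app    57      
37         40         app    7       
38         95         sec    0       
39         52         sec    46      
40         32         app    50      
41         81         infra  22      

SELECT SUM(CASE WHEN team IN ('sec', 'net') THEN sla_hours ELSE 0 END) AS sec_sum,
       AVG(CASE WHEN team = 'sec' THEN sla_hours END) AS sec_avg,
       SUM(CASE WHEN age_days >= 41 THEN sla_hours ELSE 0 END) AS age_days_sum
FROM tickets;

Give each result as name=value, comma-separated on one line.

sec_sum=336, sec_avg=67.2, age_days_sum=241

[sec_sum: team IN ('sec', 'net')]
ticket_id=30: ✗
ticket_id=31: ✓ → 81
ticket_id=32: ✓ → 48
ticket_id=33: ✗
ticket_id=34: ✗
ticket_id=35: ✓ → 60
ticket_id=36: ✗
ticket_id=37: ✗
ticket_id=38: ✓ → 95
ticket_id=39: ✓ → 52
ticket_id=40: ✗
ticket_id=41: ✗
sec_sum = 81 + 48 + 60 + 95 + 52 = 336
—
[sec_avg: team = 'sec']
ticket_id=30: ✗
ticket_id=31: ✓ → 81
ticket_id=32: ✓ → 48
ticket_id=33: ✗
ticket_id=34: ✗
ticket_id=35: ✓ → 60
ticket_id=36: ✗
ticket_id=37: ✗
ticket_id=38: ✓ → 95
ticket_id=39: ✓ → 52
ticket_id=40: ✗
ticket_id=41: ✗
sec_avg = (81 + 48 + 60 + 95 + 52) / 5 = 67.2
—
[age_days_sum: age_days >= 41]
ticket_id=30: ✗
ticket_id=31: ✓ → 81
ticket_id=32: ✗
ticket_id=33: ✗
ticket_id=34: ✗
ticket_id=35: ✗
ticket_id=36: ✓ → 76
ticket_id=37: ✗
ticket_id=38: ✗
ticket_id=39: ✓ → 52
ticket_id=40: ✓ → 32
ticket_id=41: ✗
age_days_sum = 81 + 76 + 52 + 32 = 241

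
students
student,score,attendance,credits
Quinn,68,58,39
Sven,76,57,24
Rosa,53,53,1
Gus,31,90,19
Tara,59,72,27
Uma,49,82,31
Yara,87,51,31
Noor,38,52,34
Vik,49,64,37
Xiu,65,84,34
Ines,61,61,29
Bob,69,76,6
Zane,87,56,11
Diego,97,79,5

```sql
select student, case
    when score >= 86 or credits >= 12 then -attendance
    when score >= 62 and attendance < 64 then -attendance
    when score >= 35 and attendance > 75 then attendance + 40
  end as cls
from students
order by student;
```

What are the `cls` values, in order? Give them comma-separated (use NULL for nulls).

student=Bob: score >= 35 and attendance > 75 → 116
student=Diego: score >= 86 or credits >= 12 → -79
student=Gus: score >= 86 or credits >= 12 → -90
student=Ines: score >= 86 or credits >= 12 → -61
student=Noor: score >= 86 or credits >= 12 → -52
student=Quinn: score >= 86 or credits >= 12 → -58
student=Rosa: (no match → NULL) → NULL
student=Sven: score >= 86 or credits >= 12 → -57
student=Tara: score >= 86 or credits >= 12 → -72
student=Uma: score >= 86 or credits >= 12 → -82
student=Vik: score >= 86 or credits >= 12 → -64
student=Xiu: score >= 86 or credits >= 12 → -84
student=Yara: score >= 86 or credits >= 12 → -51
student=Zane: score >= 86 or credits >= 12 → -56

116, -79, -90, -61, -52, -58, NULL, -57, -72, -82, -64, -84, -51, -56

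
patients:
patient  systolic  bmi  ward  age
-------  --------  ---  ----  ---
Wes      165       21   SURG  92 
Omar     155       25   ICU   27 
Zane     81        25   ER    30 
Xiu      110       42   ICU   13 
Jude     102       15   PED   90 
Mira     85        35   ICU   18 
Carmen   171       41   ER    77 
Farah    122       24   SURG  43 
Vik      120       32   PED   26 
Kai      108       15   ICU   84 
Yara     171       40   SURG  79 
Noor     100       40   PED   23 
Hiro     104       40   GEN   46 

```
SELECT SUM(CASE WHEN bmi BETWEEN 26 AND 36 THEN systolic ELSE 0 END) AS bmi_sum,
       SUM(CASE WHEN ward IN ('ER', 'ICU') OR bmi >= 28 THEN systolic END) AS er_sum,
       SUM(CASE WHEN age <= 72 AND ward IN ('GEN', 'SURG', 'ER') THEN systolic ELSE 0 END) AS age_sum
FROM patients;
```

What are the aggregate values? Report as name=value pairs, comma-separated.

bmi_sum=205, er_sum=1205, age_sum=307

[bmi_sum: bmi BETWEEN 26 AND 36]
patient=Wes: ✗
patient=Omar: ✗
patient=Zane: ✗
patient=Xiu: ✗
patient=Jude: ✗
patient=Mira: ✓ → 85
patient=Carmen: ✗
patient=Farah: ✗
patient=Vik: ✓ → 120
patient=Kai: ✗
patient=Yara: ✗
patient=Noor: ✗
patient=Hiro: ✗
bmi_sum = 85 + 120 = 205
—
[er_sum: ward IN ('ER', 'ICU') OR bmi >= 28]
patient=Wes: ✗
patient=Omar: ✓ → 155
patient=Zane: ✓ → 81
patient=Xiu: ✓ → 110
patient=Jude: ✗
patient=Mira: ✓ → 85
patient=Carmen: ✓ → 171
patient=Farah: ✗
patient=Vik: ✓ → 120
patient=Kai: ✓ → 108
patient=Yara: ✓ → 171
patient=Noor: ✓ → 100
patient=Hiro: ✓ → 104
er_sum = 155 + 81 + 110 + 85 + 171 + 120 + 108 + 171 + 100 + 104 = 1205
—
[age_sum: age <= 72 AND ward IN ('GEN', 'SURG', 'ER')]
patient=Wes: ✗
patient=Omar: ✗
patient=Zane: ✓ → 81
patient=Xiu: ✗
patient=Jude: ✗
patient=Mira: ✗
patient=Carmen: ✗
patient=Farah: ✓ → 122
patient=Vik: ✗
patient=Kai: ✗
patient=Yara: ✗
patient=Noor: ✗
patient=Hiro: ✓ → 104
age_sum = 81 + 122 + 104 = 307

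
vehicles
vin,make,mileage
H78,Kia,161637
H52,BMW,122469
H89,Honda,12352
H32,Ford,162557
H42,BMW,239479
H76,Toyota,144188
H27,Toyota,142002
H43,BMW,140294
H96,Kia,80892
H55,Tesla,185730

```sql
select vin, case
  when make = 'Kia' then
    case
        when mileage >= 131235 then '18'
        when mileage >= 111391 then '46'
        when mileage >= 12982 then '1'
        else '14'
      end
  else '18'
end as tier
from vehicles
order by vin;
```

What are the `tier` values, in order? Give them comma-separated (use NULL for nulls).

18, 18, 18, 18, 18, 18, 18, 18, 18, 1

vin=H27: make='Toyota' → outer ELSE → 18
vin=H32: make='Ford' → outer ELSE → 18
vin=H42: make='BMW' → outer ELSE → 18
vin=H43: make='BMW' → outer ELSE → 18
vin=H52: make='BMW' → outer ELSE → 18
vin=H55: make='Tesla' → outer ELSE → 18
vin=H76: make='Toyota' → outer ELSE → 18
vin=H78: make='Kia' → inner[mileage >= 131235] → 18
vin=H89: make='Honda' → outer ELSE → 18
vin=H96: make='Kia' → inner[mileage >= 12982] → 1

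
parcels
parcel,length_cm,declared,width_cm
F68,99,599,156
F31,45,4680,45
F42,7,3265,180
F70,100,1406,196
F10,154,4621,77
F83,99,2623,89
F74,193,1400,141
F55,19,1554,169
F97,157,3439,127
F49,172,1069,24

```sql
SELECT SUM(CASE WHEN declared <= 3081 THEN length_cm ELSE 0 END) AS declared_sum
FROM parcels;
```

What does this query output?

parcel=F68: ✓ → 99
parcel=F31: ✗
parcel=F42: ✗
parcel=F70: ✓ → 100
parcel=F10: ✗
parcel=F83: ✓ → 99
parcel=F74: ✓ → 193
parcel=F55: ✓ → 19
parcel=F97: ✗
parcel=F49: ✓ → 172
declared_sum = 99 + 100 + 99 + 193 + 19 + 172 = 682

682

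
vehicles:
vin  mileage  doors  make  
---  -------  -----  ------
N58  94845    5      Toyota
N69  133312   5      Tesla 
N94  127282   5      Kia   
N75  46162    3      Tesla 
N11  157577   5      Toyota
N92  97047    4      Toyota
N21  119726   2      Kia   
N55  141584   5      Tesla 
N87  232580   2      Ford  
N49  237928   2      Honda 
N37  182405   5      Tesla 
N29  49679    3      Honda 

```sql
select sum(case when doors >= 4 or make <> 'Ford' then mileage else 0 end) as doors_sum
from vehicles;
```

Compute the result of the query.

1387547

vin=N58: ✓ → 94845
vin=N69: ✓ → 133312
vin=N94: ✓ → 127282
vin=N75: ✓ → 46162
vin=N11: ✓ → 157577
vin=N92: ✓ → 97047
vin=N21: ✓ → 119726
vin=N55: ✓ → 141584
vin=N87: ✗
vin=N49: ✓ → 237928
vin=N37: ✓ → 182405
vin=N29: ✓ → 49679
doors_sum = 94845 + 133312 + 127282 + 46162 + 157577 + 97047 + 119726 + 141584 + 237928 + 182405 + 49679 = 1387547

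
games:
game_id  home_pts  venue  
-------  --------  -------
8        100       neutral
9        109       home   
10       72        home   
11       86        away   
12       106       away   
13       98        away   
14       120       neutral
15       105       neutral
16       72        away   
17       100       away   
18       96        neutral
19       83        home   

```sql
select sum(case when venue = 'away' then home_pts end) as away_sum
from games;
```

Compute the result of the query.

462

game_id=8: ✗
game_id=9: ✗
game_id=10: ✗
game_id=11: ✓ → 86
game_id=12: ✓ → 106
game_id=13: ✓ → 98
game_id=14: ✗
game_id=15: ✗
game_id=16: ✓ → 72
game_id=17: ✓ → 100
game_id=18: ✗
game_id=19: ✗
away_sum = 86 + 106 + 98 + 72 + 100 = 462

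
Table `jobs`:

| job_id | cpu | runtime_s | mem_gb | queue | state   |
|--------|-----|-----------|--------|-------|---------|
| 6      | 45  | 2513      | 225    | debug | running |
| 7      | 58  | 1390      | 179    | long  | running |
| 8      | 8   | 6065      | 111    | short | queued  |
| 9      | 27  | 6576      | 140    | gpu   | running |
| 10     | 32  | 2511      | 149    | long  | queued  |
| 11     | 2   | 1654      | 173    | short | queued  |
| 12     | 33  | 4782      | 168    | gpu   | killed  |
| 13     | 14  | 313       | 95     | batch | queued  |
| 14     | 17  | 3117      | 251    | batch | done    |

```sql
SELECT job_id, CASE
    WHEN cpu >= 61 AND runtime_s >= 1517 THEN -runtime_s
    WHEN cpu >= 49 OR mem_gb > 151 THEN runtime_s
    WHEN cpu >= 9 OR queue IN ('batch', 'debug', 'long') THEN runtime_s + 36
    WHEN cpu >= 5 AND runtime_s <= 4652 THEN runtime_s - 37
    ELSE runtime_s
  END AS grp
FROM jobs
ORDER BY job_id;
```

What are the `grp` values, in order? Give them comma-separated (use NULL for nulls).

2513, 1390, 6065, 6612, 2547, 1654, 4782, 349, 3117

job_id=6: cpu >= 49 OR mem_gb > 151 → 2513
job_id=7: cpu >= 49 OR mem_gb > 151 → 1390
job_id=8: ELSE → 6065
job_id=9: cpu >= 9 OR queue IN ('batch', 'debug', 'long') → 6612
job_id=10: cpu >= 9 OR queue IN ('batch', 'debug', 'long') → 2547
job_id=11: cpu >= 49 OR mem_gb > 151 → 1654
job_id=12: cpu >= 49 OR mem_gb > 151 → 4782
job_id=13: cpu >= 9 OR queue IN ('batch', 'debug', 'long') → 349
job_id=14: cpu >= 49 OR mem_gb > 151 → 3117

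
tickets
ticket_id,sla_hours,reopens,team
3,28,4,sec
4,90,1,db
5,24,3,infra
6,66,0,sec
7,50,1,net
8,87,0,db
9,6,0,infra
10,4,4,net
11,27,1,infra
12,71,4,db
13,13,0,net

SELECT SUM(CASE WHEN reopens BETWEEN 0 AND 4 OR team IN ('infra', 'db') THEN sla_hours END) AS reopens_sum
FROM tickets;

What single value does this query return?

466

ticket_id=3: ✓ → 28
ticket_id=4: ✓ → 90
ticket_id=5: ✓ → 24
ticket_id=6: ✓ → 66
ticket_id=7: ✓ → 50
ticket_id=8: ✓ → 87
ticket_id=9: ✓ → 6
ticket_id=10: ✓ → 4
ticket_id=11: ✓ → 27
ticket_id=12: ✓ → 71
ticket_id=13: ✓ → 13
reopens_sum = 28 + 90 + 24 + 66 + 50 + 87 + 6 + 4 + 27 + 71 + 13 = 466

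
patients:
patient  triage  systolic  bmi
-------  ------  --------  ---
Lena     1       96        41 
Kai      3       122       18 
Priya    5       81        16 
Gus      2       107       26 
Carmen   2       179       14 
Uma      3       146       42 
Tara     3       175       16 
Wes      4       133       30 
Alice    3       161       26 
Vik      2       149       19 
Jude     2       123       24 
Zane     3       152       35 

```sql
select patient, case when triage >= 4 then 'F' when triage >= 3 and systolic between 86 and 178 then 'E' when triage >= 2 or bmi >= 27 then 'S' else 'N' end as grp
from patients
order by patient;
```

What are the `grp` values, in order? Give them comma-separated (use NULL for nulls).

patient=Alice: triage >= 3 and systolic between 86 and 178 → E
patient=Carmen: triage >= 2 or bmi >= 27 → S
patient=Gus: triage >= 2 or bmi >= 27 → S
patient=Jude: triage >= 2 or bmi >= 27 → S
patient=Kai: triage >= 3 and systolic between 86 and 178 → E
patient=Lena: triage >= 2 or bmi >= 27 → S
patient=Priya: triage >= 4 → F
patient=Tara: triage >= 3 and systolic between 86 and 178 → E
patient=Uma: triage >= 3 and systolic between 86 and 178 → E
patient=Vik: triage >= 2 or bmi >= 27 → S
patient=Wes: triage >= 4 → F
patient=Zane: triage >= 3 and systolic between 86 and 178 → E

E, S, S, S, E, S, F, E, E, S, F, E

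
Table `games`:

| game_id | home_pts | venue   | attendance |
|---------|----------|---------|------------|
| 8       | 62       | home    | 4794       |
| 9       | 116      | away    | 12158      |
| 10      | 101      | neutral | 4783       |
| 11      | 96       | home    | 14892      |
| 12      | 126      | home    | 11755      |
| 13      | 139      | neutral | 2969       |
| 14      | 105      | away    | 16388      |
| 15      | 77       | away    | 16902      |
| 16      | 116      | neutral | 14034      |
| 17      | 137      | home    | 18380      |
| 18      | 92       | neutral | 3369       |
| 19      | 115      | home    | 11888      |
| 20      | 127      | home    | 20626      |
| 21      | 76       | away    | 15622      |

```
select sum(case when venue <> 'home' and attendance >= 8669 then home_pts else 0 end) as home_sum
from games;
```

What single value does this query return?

490

game_id=8: ✗
game_id=9: ✓ → 116
game_id=10: ✗
game_id=11: ✗
game_id=12: ✗
game_id=13: ✗
game_id=14: ✓ → 105
game_id=15: ✓ → 77
game_id=16: ✓ → 116
game_id=17: ✗
game_id=18: ✗
game_id=19: ✗
game_id=20: ✗
game_id=21: ✓ → 76
home_sum = 116 + 105 + 77 + 116 + 76 = 490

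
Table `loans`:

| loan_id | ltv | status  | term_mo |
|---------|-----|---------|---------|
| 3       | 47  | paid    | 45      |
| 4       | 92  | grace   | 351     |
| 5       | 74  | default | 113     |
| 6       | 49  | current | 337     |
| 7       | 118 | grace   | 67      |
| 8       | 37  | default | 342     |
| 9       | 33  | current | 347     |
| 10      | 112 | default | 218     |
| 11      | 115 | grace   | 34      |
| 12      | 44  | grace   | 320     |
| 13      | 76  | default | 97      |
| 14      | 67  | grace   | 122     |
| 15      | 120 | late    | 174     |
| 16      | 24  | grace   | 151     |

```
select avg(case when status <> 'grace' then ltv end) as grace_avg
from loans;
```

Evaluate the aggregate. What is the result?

loan_id=3: ✓ → 47
loan_id=4: ✗
loan_id=5: ✓ → 74
loan_id=6: ✓ → 49
loan_id=7: ✗
loan_id=8: ✓ → 37
loan_id=9: ✓ → 33
loan_id=10: ✓ → 112
loan_id=11: ✗
loan_id=12: ✗
loan_id=13: ✓ → 76
loan_id=14: ✗
loan_id=15: ✓ → 120
loan_id=16: ✗
grace_avg = (47 + 74 + 49 + 37 + 33 + 112 + 76 + 120) / 8 = 68.5

68.5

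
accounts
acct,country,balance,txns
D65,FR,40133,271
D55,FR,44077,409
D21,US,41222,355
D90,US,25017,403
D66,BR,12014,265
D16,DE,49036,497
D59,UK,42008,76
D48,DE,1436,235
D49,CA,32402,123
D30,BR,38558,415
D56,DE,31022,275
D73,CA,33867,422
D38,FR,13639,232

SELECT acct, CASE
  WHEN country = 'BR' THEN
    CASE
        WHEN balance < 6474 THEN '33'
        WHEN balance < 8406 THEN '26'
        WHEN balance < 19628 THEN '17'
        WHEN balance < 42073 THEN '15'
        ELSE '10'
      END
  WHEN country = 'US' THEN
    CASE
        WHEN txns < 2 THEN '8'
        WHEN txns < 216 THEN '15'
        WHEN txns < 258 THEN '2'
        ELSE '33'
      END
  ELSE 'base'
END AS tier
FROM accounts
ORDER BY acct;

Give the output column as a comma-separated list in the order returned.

base, 33, 15, base, base, base, base, base, base, base, 17, base, 33

acct=D16: country='DE' → outer ELSE → base
acct=D21: country='US' → inner[ELSE] → 33
acct=D30: country='BR' → inner[balance < 42073] → 15
acct=D38: country='FR' → outer ELSE → base
acct=D48: country='DE' → outer ELSE → base
acct=D49: country='CA' → outer ELSE → base
acct=D55: country='FR' → outer ELSE → base
acct=D56: country='DE' → outer ELSE → base
acct=D59: country='UK' → outer ELSE → base
acct=D65: country='FR' → outer ELSE → base
acct=D66: country='BR' → inner[balance < 19628] → 17
acct=D73: country='CA' → outer ELSE → base
acct=D90: country='US' → inner[ELSE] → 33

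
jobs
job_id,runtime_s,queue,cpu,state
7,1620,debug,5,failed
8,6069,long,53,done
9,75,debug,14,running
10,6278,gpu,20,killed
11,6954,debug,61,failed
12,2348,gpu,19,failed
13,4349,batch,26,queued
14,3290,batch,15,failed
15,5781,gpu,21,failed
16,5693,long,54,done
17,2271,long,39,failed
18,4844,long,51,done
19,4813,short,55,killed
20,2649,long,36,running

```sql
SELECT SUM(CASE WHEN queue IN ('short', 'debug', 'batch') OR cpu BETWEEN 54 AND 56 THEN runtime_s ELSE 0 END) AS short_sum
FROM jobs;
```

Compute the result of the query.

job_id=7: ✓ → 1620
job_id=8: ✗
job_id=9: ✓ → 75
job_id=10: ✗
job_id=11: ✓ → 6954
job_id=12: ✗
job_id=13: ✓ → 4349
job_id=14: ✓ → 3290
job_id=15: ✗
job_id=16: ✓ → 5693
job_id=17: ✗
job_id=18: ✗
job_id=19: ✓ → 4813
job_id=20: ✗
short_sum = 1620 + 75 + 6954 + 4349 + 3290 + 5693 + 4813 = 26794

26794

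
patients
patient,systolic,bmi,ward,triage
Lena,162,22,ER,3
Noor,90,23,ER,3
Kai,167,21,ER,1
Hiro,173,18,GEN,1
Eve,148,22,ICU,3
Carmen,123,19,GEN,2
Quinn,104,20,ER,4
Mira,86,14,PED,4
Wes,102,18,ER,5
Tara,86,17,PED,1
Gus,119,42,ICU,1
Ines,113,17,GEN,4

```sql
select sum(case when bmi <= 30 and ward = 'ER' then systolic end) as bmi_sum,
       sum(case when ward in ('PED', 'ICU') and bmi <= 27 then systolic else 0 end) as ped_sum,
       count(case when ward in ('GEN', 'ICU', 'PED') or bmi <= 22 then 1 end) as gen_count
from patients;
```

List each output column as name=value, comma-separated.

[bmi_sum: bmi <= 30 and ward = 'ER']
patient=Lena: ✓ → 162
patient=Noor: ✓ → 90
patient=Kai: ✓ → 167
patient=Hiro: ✗
patient=Eve: ✗
patient=Carmen: ✗
patient=Quinn: ✓ → 104
patient=Mira: ✗
patient=Wes: ✓ → 102
patient=Tara: ✗
patient=Gus: ✗
patient=Ines: ✗
bmi_sum = 162 + 90 + 167 + 104 + 102 = 625
—
[ped_sum: ward in ('PED', 'ICU') and bmi <= 27]
patient=Lena: ✗
patient=Noor: ✗
patient=Kai: ✗
patient=Hiro: ✗
patient=Eve: ✓ → 148
patient=Carmen: ✗
patient=Quinn: ✗
patient=Mira: ✓ → 86
patient=Wes: ✗
patient=Tara: ✓ → 86
patient=Gus: ✗
patient=Ines: ✗
ped_sum = 148 + 86 + 86 = 320
—
[gen_count: ward in ('GEN', 'ICU', 'PED') or bmi <= 22]
patient=Lena: ✓ → 1
patient=Noor: ✗
patient=Kai: ✓ → 1
patient=Hiro: ✓ → 1
patient=Eve: ✓ → 1
patient=Carmen: ✓ → 1
patient=Quinn: ✓ → 1
patient=Mira: ✓ → 1
patient=Wes: ✓ → 1
patient=Tara: ✓ → 1
patient=Gus: ✓ → 1
patient=Ines: ✓ → 1
gen_count = COUNT(1, 1, 1, 1, 1, 1, 1, 1, 1, 1, 1) = 11

bmi_sum=625, ped_sum=320, gen_count=11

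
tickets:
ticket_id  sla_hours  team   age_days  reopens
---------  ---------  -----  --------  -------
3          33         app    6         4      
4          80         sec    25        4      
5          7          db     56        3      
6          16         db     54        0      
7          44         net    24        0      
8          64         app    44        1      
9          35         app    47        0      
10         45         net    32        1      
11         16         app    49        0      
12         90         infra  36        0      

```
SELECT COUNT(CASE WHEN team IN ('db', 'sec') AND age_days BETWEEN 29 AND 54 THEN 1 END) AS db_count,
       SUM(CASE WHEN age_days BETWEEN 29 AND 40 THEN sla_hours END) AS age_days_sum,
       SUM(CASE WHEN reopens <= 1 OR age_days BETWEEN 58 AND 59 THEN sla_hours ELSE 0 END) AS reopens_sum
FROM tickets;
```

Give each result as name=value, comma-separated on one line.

[db_count: team IN ('db', 'sec') AND age_days BETWEEN 29 AND 54]
ticket_id=3: ✗
ticket_id=4: ✗
ticket_id=5: ✗
ticket_id=6: ✓ → 1
ticket_id=7: ✗
ticket_id=8: ✗
ticket_id=9: ✗
ticket_id=10: ✗
ticket_id=11: ✗
ticket_id=12: ✗
db_count = COUNT(1) = 1
—
[age_days_sum: age_days BETWEEN 29 AND 40]
ticket_id=3: ✗
ticket_id=4: ✗
ticket_id=5: ✗
ticket_id=6: ✗
ticket_id=7: ✗
ticket_id=8: ✗
ticket_id=9: ✗
ticket_id=10: ✓ → 45
ticket_id=11: ✗
ticket_id=12: ✓ → 90
age_days_sum = 45 + 90 = 135
—
[reopens_sum: reopens <= 1 OR age_days BETWEEN 58 AND 59]
ticket_id=3: ✗
ticket_id=4: ✗
ticket_id=5: ✗
ticket_id=6: ✓ → 16
ticket_id=7: ✓ → 44
ticket_id=8: ✓ → 64
ticket_id=9: ✓ → 35
ticket_id=10: ✓ → 45
ticket_id=11: ✓ → 16
ticket_id=12: ✓ → 90
reopens_sum = 16 + 44 + 64 + 35 + 45 + 16 + 90 = 310

db_count=1, age_days_sum=135, reopens_sum=310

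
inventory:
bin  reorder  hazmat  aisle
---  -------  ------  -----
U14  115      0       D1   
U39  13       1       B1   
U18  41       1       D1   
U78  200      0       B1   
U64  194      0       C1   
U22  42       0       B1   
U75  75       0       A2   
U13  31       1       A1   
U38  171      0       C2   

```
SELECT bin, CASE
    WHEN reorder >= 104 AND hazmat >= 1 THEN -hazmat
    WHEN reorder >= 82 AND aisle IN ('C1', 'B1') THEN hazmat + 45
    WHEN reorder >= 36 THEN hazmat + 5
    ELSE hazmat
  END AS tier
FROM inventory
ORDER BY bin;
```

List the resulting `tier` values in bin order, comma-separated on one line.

1, 5, 6, 5, 5, 1, 45, 5, 45

bin=U13: ELSE → 1
bin=U14: reorder >= 36 → 5
bin=U18: reorder >= 36 → 6
bin=U22: reorder >= 36 → 5
bin=U38: reorder >= 36 → 5
bin=U39: ELSE → 1
bin=U64: reorder >= 82 AND aisle IN ('C1', 'B1') → 45
bin=U75: reorder >= 36 → 5
bin=U78: reorder >= 82 AND aisle IN ('C1', 'B1') → 45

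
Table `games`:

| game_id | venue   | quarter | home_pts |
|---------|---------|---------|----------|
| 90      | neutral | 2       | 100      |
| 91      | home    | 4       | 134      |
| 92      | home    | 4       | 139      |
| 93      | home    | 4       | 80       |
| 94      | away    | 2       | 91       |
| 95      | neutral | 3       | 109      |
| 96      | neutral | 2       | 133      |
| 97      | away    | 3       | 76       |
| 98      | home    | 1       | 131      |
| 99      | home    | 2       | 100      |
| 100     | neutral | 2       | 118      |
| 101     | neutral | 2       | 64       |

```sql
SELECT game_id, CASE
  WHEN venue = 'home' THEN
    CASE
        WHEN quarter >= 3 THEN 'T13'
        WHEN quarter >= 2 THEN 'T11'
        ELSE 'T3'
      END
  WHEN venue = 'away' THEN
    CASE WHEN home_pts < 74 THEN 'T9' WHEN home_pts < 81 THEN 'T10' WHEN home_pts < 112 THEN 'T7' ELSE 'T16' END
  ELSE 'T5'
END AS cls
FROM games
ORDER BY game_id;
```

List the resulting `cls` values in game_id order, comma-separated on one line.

T5, T13, T13, T13, T7, T5, T5, T10, T3, T11, T5, T5

game_id=90: venue='neutral' → outer ELSE → T5
game_id=91: venue='home' → inner[quarter >= 3] → T13
game_id=92: venue='home' → inner[quarter >= 3] → T13
game_id=93: venue='home' → inner[quarter >= 3] → T13
game_id=94: venue='away' → inner[home_pts < 112] → T7
game_id=95: venue='neutral' → outer ELSE → T5
game_id=96: venue='neutral' → outer ELSE → T5
game_id=97: venue='away' → inner[home_pts < 81] → T10
game_id=98: venue='home' → inner[ELSE] → T3
game_id=99: venue='home' → inner[quarter >= 2] → T11
game_id=100: venue='neutral' → outer ELSE → T5
game_id=101: venue='neutral' → outer ELSE → T5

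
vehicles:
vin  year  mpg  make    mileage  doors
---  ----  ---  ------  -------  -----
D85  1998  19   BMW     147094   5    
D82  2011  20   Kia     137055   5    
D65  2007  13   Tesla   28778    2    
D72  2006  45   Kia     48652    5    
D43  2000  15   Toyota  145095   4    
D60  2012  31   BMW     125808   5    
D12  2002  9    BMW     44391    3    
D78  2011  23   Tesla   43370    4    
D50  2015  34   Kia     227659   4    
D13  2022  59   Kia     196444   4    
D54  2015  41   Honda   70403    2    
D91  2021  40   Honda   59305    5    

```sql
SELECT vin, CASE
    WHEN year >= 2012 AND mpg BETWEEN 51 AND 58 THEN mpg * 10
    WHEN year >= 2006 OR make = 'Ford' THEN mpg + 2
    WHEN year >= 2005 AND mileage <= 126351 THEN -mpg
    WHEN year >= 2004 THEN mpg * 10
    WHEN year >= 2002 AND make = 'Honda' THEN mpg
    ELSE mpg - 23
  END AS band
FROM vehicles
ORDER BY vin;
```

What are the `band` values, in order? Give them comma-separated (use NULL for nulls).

-14, 61, -8, 36, 43, 33, 15, 47, 25, 22, -4, 42

vin=D12: ELSE → -14
vin=D13: year >= 2006 OR make = 'Ford' → 61
vin=D43: ELSE → -8
vin=D50: year >= 2006 OR make = 'Ford' → 36
vin=D54: year >= 2006 OR make = 'Ford' → 43
vin=D60: year >= 2006 OR make = 'Ford' → 33
vin=D65: year >= 2006 OR make = 'Ford' → 15
vin=D72: year >= 2006 OR make = 'Ford' → 47
vin=D78: year >= 2006 OR make = 'Ford' → 25
vin=D82: year >= 2006 OR make = 'Ford' → 22
vin=D85: ELSE → -4
vin=D91: year >= 2006 OR make = 'Ford' → 42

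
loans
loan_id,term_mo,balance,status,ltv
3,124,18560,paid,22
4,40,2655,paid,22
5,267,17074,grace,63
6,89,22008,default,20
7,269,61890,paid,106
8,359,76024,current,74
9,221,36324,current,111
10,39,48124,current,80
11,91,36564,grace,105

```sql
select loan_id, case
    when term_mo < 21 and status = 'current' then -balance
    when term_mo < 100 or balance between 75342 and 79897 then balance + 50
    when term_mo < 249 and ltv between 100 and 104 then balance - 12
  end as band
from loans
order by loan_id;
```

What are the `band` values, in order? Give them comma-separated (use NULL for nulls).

loan_id=3: (no match → NULL) → NULL
loan_id=4: term_mo < 100 or balance between 75342 and 79897 → 2705
loan_id=5: (no match → NULL) → NULL
loan_id=6: term_mo < 100 or balance between 75342 and 79897 → 22058
loan_id=7: (no match → NULL) → NULL
loan_id=8: term_mo < 100 or balance between 75342 and 79897 → 76074
loan_id=9: (no match → NULL) → NULL
loan_id=10: term_mo < 100 or balance between 75342 and 79897 → 48174
loan_id=11: term_mo < 100 or balance between 75342 and 79897 → 36614

NULL, 2705, NULL, 22058, NULL, 76074, NULL, 48174, 36614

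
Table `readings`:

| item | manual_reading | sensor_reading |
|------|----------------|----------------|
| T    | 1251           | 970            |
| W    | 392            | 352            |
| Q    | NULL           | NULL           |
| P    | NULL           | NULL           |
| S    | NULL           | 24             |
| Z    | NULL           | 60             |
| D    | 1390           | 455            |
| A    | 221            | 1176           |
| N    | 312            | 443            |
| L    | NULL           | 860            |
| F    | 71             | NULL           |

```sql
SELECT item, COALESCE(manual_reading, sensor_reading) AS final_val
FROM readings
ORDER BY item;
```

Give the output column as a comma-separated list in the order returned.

item=A: manual_reading=221 → 221
item=D: manual_reading=1390 → 1390
item=F: manual_reading=71 → 71
item=L: manual_reading=NULL, sensor_reading=860 → 860
item=N: manual_reading=312 → 312
item=P: manual_reading=NULL, sensor_reading=NULL (all NULL) → NULL
item=Q: manual_reading=NULL, sensor_reading=NULL (all NULL) → NULL
item=S: manual_reading=NULL, sensor_reading=24 → 24
item=T: manual_reading=1251 → 1251
item=W: manual_reading=392 → 392
item=Z: manual_reading=NULL, sensor_reading=60 → 60

221, 1390, 71, 860, 312, NULL, NULL, 24, 1251, 392, 60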